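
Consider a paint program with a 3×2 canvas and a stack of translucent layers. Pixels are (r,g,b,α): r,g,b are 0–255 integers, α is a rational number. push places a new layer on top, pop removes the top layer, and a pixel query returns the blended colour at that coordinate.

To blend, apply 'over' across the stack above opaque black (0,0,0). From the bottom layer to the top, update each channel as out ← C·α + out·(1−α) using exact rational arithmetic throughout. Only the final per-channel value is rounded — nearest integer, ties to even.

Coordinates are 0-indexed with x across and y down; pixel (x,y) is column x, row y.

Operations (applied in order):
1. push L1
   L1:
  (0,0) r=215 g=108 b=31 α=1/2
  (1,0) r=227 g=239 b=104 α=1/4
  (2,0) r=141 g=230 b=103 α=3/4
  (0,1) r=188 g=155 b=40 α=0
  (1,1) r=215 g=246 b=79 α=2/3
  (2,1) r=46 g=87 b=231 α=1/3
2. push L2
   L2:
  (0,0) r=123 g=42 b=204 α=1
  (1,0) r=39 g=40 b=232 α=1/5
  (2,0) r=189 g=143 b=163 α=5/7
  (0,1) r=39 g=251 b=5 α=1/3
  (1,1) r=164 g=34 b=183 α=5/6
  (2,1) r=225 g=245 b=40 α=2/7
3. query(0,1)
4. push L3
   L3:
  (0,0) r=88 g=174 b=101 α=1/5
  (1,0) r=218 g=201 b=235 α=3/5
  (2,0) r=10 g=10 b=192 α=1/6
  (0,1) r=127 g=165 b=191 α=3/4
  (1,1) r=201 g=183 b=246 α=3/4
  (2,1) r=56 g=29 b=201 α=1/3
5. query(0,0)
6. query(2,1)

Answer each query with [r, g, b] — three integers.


at x=0,y=1 over L1,L2:
after L1 α=0: [0, 0, 0]
after L2 α=1/3: [13, 251/3, 5/3]
→ [13, 84, 2]

(0,0) stack=L1,L2,L3; from [0,0,0]:
L1 α=1/2: [215/2, 54, 31/2]
L2 α=1: [123, 42, 204]
L3 α=1/5: [116, 342/5, 917/5]
rounded: [116, 68, 183]

query (2,1) [L1,L2,L3] — begin 0,0,0
+L1 (α=1/3) → [46/3, 29, 77]
+L2 (α=2/7) → [1580/21, 635/7, 465/7]
+L3 (α=1/3) → [4336/63, 491/7, 779/7]
→ [69, 70, 111]


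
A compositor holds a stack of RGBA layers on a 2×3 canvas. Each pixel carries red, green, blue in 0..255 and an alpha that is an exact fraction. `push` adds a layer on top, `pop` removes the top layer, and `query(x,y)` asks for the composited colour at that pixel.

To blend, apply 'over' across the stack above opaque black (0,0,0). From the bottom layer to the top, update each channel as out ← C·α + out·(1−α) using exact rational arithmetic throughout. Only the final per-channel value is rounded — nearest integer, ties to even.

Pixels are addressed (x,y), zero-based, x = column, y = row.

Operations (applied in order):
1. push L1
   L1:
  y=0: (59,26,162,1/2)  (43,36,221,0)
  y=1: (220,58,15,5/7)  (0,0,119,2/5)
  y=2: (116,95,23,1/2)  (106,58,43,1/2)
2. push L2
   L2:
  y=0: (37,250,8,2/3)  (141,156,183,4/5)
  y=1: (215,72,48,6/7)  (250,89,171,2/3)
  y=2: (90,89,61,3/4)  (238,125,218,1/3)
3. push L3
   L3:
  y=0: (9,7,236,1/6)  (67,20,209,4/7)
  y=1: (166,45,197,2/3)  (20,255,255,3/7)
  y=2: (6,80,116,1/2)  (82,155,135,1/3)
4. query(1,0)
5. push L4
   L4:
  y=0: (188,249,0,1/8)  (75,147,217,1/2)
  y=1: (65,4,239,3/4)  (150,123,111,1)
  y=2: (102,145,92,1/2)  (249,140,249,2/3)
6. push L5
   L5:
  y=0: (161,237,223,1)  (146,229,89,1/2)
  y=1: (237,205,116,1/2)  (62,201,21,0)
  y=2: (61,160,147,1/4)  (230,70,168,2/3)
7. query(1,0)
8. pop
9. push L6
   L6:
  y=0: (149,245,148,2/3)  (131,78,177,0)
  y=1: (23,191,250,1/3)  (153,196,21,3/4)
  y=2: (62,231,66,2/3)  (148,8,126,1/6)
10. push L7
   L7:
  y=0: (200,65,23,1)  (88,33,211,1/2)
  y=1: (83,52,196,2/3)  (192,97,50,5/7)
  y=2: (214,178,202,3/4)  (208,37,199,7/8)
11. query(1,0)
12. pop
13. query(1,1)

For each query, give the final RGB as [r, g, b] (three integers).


(1,0) stack=L1,L2,L3; from [0,0,0]:
L1 α=0: [0, 0, 0]
L2 α=4/5: [564/5, 624/5, 732/5]
L3 α=4/7: [3032/35, 2272/35, 6376/35]
= [87, 65, 182]

query (1,0) [L1,L2,L3,L4,L5] — begin 0,0,0
L1 α=0: [0, 0, 0]
L2 α=4/5: [564/5, 624/5, 732/5]
L3 α=4/7: [3032/35, 2272/35, 6376/35]
L4 α=1/2: [5657/70, 7417/70, 13971/70]
L5 α=1/2: [15877/140, 23447/140, 20201/140]
rounded: [113, 167, 144]

(1,0) stack=L1,L2,L3,L4,L6,L7; from [0,0,0]:
L1 α=0: [0, 0, 0]
L2 α=4/5: [564/5, 624/5, 732/5]
L3 α=4/7: [3032/35, 2272/35, 6376/35]
L4 α=1/2: [5657/70, 7417/70, 13971/70]
L6 α=0: [5657/70, 7417/70, 13971/70]
L7 α=1/2: [11817/140, 9727/140, 28741/140]
= [84, 69, 205]

(1,1) stack=L1,L2,L3,L4,L6; from [0,0,0]:
after L1 α=2/5: [0, 0, 238/5]
after L2 α=2/3: [500/3, 178/3, 1948/15]
after L3 α=3/7: [2180/21, 3007/21, 19267/105]
after L4 α=1: [150, 123, 111]
after L6 α=3/4: [609/4, 711/4, 87/2]
rounded: [152, 178, 44]


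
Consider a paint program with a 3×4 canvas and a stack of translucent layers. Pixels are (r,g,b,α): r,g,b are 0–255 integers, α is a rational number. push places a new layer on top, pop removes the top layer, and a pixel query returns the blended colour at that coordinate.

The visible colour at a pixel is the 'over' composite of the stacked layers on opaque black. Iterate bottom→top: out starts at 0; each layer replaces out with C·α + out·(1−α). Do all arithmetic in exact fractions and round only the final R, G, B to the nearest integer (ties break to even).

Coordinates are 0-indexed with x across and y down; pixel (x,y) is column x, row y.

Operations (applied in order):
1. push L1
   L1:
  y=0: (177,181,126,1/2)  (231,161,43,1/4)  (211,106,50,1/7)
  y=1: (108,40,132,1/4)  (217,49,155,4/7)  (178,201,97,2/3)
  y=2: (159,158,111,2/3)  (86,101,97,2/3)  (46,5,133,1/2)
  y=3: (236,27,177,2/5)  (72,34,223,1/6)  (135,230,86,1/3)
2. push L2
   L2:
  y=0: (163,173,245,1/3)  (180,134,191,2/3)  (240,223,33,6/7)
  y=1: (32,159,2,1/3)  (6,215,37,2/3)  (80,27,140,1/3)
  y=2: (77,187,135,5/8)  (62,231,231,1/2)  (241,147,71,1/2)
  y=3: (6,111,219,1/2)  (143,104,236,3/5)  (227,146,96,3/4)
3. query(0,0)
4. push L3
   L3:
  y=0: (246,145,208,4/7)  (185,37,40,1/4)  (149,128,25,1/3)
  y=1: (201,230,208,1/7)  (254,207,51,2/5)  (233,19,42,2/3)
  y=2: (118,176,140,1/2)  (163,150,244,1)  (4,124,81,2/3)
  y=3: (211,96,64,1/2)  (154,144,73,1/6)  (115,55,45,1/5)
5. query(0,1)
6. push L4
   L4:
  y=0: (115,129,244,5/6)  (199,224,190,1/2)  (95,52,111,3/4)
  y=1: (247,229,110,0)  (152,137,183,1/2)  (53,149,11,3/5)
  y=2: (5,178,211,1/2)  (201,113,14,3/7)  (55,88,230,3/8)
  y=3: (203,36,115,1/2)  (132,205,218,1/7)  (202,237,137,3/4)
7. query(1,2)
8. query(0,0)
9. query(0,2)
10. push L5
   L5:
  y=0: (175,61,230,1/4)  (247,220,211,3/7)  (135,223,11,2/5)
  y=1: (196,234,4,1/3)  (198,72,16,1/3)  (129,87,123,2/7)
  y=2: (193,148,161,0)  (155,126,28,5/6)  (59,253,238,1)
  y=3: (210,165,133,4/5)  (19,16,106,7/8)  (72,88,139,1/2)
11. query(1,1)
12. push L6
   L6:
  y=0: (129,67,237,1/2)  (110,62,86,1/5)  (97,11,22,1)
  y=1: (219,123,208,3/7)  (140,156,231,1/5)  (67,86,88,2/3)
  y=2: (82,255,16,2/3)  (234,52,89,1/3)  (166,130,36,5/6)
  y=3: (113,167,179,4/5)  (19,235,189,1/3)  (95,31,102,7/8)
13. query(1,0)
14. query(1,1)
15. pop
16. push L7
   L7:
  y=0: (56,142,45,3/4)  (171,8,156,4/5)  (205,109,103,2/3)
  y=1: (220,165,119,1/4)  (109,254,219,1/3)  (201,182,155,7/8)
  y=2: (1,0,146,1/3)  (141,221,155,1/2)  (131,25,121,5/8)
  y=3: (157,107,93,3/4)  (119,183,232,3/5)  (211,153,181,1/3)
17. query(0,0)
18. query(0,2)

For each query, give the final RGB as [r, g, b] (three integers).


query (0,0) [L1,L2] — begin 0,0,0
after L1 α=1/2: [177/2, 181/2, 63]
after L2 α=1/3: [340/3, 118, 371/3]
= [113, 118, 124]

at x=0,y=1 over L1,L2,L3:
L1 α=1/4: [27, 10, 33]
L2 α=1/3: [86/3, 179/3, 68/3]
L3 α=1/7: [373/7, 84, 344/7]
rounded: [53, 84, 49]

query (1,2) [L1,L2,L3,L4] — begin 0,0,0
after L1 α=2/3: [172/3, 202/3, 194/3]
after L2 α=1/2: [179/3, 895/6, 887/6]
after L3 α=1: [163, 150, 244]
after L4 α=3/7: [1255/7, 939/7, 1018/7]
rounded: [179, 134, 145]

(0,0) stack=L1,L2,L3,L4; from [0,0,0]:
after L1 α=1/2: [177/2, 181/2, 63]
after L2 α=1/3: [340/3, 118, 371/3]
after L3 α=4/7: [1324/7, 934/7, 1203/7]
after L4 α=5/6: [1783/14, 5449/42, 9743/42]
= [127, 130, 232]

at x=0,y=2 over L1,L2,L3,L4:
after L1 α=2/3: [106, 316/3, 74]
after L2 α=5/8: [703/8, 1251/8, 897/8]
after L3 α=1/2: [1647/16, 2659/16, 2017/16]
after L4 α=1/2: [1727/32, 5507/32, 5393/32]
= [54, 172, 169]

query (1,1) [L1,L2,L3,L4,L5] — begin 0,0,0
+L1 (α=4/7) → [124, 28, 620/7]
+L2 (α=2/3) → [136/3, 458/3, 1138/21]
+L3 (α=2/5) → [644/5, 872/5, 1852/35]
+L4 (α=1/2) → [702/5, 1557/10, 8257/70]
+L5 (α=1/3) → [798/5, 639/5, 2939/35]
= [160, 128, 84]

at x=1,y=0 over L1,L2,L3,L4,L5,L6:
after L1 α=1/4: [231/4, 161/4, 43/4]
after L2 α=2/3: [557/4, 411/4, 1571/12]
after L3 α=1/4: [2411/16, 1381/16, 1731/16]
after L4 α=1/2: [5595/32, 4965/32, 4771/32]
after L5 α=3/7: [11523/56, 10245/56, 1405/8]
after L6 α=1/5: [13063/70, 11113/70, 1577/10]
rounded: [187, 159, 158]

at x=1,y=1 over L1,L2,L3,L4,L5,L6:
+L1 (α=4/7) → [124, 28, 620/7]
+L2 (α=2/3) → [136/3, 458/3, 1138/21]
+L3 (α=2/5) → [644/5, 872/5, 1852/35]
+L4 (α=1/2) → [702/5, 1557/10, 8257/70]
+L5 (α=1/3) → [798/5, 639/5, 2939/35]
+L6 (α=1/5) → [3892/25, 3336/25, 19841/175]
rounded: [156, 133, 113]

(0,0) stack=L1,L2,L3,L4,L5,L7; from [0,0,0]:
+L1 (α=1/2) → [177/2, 181/2, 63]
+L2 (α=1/3) → [340/3, 118, 371/3]
+L3 (α=4/7) → [1324/7, 934/7, 1203/7]
+L4 (α=5/6) → [1783/14, 5449/42, 9743/42]
+L5 (α=1/4) → [7799/56, 6303/56, 12963/56]
+L7 (α=3/4) → [17207/224, 30159/224, 20523/224]
= [77, 135, 92]

query (0,2) [L1,L2,L3,L4,L5,L7] — begin 0,0,0
after L1 α=2/3: [106, 316/3, 74]
after L2 α=5/8: [703/8, 1251/8, 897/8]
after L3 α=1/2: [1647/16, 2659/16, 2017/16]
after L4 α=1/2: [1727/32, 5507/32, 5393/32]
after L5 α=0: [1727/32, 5507/32, 5393/32]
after L7 α=1/3: [581/16, 5507/48, 7729/48]
rounded: [36, 115, 161]


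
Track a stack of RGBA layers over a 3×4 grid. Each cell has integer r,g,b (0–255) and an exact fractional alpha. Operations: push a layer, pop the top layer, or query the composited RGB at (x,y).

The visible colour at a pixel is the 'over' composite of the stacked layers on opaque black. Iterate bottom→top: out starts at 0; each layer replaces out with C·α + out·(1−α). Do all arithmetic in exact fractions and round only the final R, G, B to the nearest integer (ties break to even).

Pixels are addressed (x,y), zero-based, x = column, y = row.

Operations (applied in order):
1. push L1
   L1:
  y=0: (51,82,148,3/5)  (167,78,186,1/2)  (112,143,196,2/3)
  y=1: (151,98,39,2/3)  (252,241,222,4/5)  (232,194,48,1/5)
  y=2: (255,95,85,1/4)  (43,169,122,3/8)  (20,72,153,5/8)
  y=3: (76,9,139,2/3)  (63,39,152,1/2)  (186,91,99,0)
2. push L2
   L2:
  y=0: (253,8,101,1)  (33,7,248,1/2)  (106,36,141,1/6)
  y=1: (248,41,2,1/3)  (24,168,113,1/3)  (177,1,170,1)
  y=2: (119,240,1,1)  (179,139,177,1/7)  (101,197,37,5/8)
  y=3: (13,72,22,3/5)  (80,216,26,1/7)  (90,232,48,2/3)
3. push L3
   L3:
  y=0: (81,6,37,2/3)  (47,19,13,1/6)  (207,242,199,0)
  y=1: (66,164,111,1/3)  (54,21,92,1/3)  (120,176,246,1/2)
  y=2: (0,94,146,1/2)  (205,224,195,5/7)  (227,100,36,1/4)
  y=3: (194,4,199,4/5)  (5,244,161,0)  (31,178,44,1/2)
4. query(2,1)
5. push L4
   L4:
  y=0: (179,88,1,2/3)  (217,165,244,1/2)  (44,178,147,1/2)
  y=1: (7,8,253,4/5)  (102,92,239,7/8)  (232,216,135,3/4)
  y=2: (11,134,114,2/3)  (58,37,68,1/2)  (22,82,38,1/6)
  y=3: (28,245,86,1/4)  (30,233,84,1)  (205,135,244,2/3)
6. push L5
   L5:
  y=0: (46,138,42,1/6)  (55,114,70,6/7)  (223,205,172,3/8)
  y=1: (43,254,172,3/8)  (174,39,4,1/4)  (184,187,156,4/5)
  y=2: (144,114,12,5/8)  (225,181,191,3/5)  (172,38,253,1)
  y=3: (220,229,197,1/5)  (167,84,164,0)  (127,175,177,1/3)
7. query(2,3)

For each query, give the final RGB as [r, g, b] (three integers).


query (2,1) [L1,L2,L3] — begin 0,0,0
+L1 (α=1/5) → [232/5, 194/5, 48/5]
+L2 (α=1) → [177, 1, 170]
+L3 (α=1/2) → [297/2, 177/2, 208]
rounded: [148, 88, 208]

(2,3) stack=L1,L2,L3,L4,L5; from [0,0,0]:
L1 α=0: [0, 0, 0]
L2 α=2/3: [60, 464/3, 32]
L3 α=1/2: [91/2, 499/3, 38]
L4 α=2/3: [911/6, 1309/9, 526/3]
L5 α=1/3: [1292/9, 4193/27, 1583/9]
rounded: [144, 155, 176]


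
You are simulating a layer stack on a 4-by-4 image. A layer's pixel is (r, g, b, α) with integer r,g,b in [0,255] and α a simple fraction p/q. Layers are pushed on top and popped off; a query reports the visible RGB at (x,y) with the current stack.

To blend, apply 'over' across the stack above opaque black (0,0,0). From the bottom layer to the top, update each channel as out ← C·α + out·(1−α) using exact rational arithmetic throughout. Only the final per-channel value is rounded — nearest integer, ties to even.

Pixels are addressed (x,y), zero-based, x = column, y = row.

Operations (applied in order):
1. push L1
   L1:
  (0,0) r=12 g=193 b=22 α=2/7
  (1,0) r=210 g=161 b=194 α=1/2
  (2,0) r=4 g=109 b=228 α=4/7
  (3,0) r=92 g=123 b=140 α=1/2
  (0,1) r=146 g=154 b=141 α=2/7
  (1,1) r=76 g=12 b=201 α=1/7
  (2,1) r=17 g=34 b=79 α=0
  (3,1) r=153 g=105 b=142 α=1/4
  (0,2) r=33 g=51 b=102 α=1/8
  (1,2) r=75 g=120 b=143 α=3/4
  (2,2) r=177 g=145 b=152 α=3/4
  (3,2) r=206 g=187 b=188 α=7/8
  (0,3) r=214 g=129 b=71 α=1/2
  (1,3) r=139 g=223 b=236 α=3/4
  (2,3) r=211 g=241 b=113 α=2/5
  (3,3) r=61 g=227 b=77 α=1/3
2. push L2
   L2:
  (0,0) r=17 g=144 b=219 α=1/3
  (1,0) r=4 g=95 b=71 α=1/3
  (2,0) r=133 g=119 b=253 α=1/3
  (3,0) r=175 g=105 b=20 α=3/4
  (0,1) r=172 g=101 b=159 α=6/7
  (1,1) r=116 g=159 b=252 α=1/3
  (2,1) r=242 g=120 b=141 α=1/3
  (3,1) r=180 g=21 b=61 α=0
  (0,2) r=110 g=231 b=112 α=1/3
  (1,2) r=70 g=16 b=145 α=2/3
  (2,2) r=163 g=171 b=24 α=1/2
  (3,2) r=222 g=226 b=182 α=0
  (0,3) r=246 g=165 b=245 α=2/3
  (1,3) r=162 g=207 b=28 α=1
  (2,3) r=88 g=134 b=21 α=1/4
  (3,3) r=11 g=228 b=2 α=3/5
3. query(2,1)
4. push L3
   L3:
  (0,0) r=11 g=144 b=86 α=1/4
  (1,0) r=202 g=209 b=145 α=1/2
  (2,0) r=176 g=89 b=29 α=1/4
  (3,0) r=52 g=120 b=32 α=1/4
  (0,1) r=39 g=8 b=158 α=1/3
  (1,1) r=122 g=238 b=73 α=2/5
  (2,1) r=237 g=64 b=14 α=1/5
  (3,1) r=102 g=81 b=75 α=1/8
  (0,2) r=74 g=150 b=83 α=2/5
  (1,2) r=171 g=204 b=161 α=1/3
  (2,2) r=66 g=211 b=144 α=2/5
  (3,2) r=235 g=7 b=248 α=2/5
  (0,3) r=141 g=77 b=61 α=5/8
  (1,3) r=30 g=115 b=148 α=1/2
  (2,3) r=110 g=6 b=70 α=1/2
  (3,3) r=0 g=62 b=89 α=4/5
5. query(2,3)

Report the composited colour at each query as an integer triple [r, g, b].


(2,1) stack=L1,L2; from [0,0,0]:
after L1 α=0: [0, 0, 0]
after L2 α=1/3: [242/3, 40, 47]
→ [81, 40, 47]

at x=2,y=3 over L1,L2,L3:
after L1 α=2/5: [422/5, 482/5, 226/5]
after L2 α=1/4: [853/10, 529/5, 783/20]
after L3 α=1/2: [1953/20, 559/10, 2183/40]
rounded: [98, 56, 55]


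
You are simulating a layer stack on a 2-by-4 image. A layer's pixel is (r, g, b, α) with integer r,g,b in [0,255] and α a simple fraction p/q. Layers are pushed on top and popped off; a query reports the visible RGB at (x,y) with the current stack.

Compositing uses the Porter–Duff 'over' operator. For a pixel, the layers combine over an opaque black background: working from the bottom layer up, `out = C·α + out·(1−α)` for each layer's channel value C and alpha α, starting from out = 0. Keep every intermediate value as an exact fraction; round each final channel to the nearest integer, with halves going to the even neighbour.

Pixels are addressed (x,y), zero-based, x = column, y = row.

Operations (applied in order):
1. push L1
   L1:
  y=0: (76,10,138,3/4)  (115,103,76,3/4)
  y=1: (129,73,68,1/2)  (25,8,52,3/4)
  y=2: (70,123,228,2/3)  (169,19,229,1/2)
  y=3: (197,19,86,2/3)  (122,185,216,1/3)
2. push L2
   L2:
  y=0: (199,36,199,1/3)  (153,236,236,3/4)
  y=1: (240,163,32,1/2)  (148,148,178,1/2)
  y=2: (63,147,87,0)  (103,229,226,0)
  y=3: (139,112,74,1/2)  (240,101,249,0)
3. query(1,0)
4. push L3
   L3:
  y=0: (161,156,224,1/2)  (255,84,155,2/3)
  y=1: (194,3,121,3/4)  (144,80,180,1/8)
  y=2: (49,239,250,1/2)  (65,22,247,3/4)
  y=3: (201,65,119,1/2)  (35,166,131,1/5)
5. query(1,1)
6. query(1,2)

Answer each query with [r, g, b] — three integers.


at x=1,y=0 over L1,L2:
L1 α=3/4: [345/4, 309/4, 57]
L2 α=3/4: [2181/16, 3141/16, 765/4]
rounded: [136, 196, 191]

query (1,1) [L1,L2,L3] — begin 0,0,0
L1 α=3/4: [75/4, 6, 39]
L2 α=1/2: [667/8, 77, 217/2]
L3 α=1/8: [5821/64, 619/8, 1879/16]
→ [91, 77, 117]

query (1,2) [L1,L2,L3] — begin 0,0,0
+L1 (α=1/2) → [169/2, 19/2, 229/2]
+L2 (α=0) → [169/2, 19/2, 229/2]
+L3 (α=3/4) → [559/8, 151/8, 1711/8]
→ [70, 19, 214]


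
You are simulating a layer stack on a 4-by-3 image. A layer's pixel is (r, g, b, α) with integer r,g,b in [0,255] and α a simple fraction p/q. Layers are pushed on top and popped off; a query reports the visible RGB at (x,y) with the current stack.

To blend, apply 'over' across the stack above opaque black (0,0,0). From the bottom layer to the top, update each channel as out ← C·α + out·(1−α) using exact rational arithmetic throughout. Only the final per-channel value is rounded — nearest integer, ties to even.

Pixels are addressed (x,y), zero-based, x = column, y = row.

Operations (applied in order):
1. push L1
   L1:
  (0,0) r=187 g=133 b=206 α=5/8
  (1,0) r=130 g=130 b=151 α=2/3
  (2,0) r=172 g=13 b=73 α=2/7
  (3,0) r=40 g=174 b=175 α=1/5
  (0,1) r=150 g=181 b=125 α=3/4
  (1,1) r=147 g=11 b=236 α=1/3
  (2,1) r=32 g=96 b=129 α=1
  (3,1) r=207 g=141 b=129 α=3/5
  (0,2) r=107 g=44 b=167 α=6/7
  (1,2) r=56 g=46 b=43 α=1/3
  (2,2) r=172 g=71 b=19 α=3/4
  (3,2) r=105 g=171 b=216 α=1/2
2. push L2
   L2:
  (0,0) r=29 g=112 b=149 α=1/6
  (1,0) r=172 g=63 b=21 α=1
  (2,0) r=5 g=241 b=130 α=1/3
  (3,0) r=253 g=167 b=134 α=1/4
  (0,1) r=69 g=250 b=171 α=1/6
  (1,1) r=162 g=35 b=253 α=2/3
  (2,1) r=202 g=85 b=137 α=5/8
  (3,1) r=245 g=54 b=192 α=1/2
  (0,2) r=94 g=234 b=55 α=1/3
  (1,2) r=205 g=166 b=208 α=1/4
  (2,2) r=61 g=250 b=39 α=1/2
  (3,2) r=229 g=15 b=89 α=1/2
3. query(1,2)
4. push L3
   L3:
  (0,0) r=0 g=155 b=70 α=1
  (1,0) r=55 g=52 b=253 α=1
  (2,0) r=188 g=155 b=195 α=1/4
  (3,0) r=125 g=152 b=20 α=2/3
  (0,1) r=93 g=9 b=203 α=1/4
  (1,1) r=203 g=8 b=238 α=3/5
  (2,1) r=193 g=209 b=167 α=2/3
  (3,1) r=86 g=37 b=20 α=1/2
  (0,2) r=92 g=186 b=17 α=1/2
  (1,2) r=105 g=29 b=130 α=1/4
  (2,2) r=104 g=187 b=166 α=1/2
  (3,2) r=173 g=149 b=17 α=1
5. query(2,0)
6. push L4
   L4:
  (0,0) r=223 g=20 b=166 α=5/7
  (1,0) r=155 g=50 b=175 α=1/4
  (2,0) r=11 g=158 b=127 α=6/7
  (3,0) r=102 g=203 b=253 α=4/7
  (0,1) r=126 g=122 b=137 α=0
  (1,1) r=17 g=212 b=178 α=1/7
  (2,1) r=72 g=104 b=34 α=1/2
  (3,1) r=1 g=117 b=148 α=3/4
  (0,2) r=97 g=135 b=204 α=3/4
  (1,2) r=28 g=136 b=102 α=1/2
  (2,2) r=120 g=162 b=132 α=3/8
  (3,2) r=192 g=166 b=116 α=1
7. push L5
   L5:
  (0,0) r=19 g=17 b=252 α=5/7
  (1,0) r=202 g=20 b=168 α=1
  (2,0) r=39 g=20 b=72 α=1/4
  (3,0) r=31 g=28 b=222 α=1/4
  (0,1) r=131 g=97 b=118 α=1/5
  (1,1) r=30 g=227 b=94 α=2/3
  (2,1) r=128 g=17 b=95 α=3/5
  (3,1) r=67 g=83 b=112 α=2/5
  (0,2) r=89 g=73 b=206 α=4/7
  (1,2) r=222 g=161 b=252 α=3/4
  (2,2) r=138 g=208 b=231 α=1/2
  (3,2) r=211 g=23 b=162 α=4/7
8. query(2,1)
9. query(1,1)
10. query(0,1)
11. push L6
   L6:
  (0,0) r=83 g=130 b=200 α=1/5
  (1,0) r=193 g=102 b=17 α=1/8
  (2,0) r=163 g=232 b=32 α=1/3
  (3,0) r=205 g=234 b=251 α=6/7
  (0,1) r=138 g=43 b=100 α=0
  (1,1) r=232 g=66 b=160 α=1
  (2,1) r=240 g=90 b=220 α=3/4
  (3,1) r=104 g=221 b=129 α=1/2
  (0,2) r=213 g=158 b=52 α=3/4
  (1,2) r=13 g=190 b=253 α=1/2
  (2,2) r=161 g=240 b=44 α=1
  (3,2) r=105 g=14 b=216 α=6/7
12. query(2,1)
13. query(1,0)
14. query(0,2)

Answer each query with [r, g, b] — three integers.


at x=1,y=2 over L1,L2:
L1 α=1/3: [56/3, 46/3, 43/3]
L2 α=1/4: [261/4, 53, 251/4]
→ [65, 53, 63]

at x=2,y=0 over L1,L2,L3:
L1 α=2/7: [344/7, 26/7, 146/7]
L2 α=1/3: [241/7, 1739/21, 1202/21]
L3 α=1/4: [2039/28, 706/7, 2567/28]
rounded: [73, 101, 92]

at x=2,y=1 over L1,L2,L3,L4,L5:
+L1 (α=1) → [32, 96, 129]
+L2 (α=5/8) → [553/4, 713/8, 134]
+L3 (α=2/3) → [699/4, 4057/24, 156]
+L4 (α=1/2) → [987/8, 6553/48, 95]
+L5 (α=3/5) → [2523/20, 7777/120, 95]
→ [126, 65, 95]

(1,1) stack=L1,L2,L3,L4,L5; from [0,0,0]:
after L1 α=1/3: [49, 11/3, 236/3]
after L2 α=2/3: [373/3, 221/9, 1754/9]
after L3 α=3/5: [2573/15, 658/45, 9934/45]
after L4 α=1/7: [5231/35, 4496/105, 22538/105]
after L5 α=2/3: [7331/105, 52166/315, 42278/315]
→ [70, 166, 134]

at x=0,y=1 over L1,L2,L3,L4,L5:
L1 α=3/4: [225/2, 543/4, 375/4]
L2 α=1/6: [421/4, 3715/24, 853/8]
L3 α=1/4: [1635/16, 3787/32, 4183/32]
L4 α=0: [1635/16, 3787/32, 4183/32]
L5 α=1/5: [2159/20, 4563/40, 5127/40]
rounded: [108, 114, 128]

at x=2,y=1 over L1,L2,L3,L4,L5,L6:
+L1 (α=1) → [32, 96, 129]
+L2 (α=5/8) → [553/4, 713/8, 134]
+L3 (α=2/3) → [699/4, 4057/24, 156]
+L4 (α=1/2) → [987/8, 6553/48, 95]
+L5 (α=3/5) → [2523/20, 7777/120, 95]
+L6 (α=3/4) → [16923/80, 40177/480, 755/4]
= [212, 84, 189]

at x=1,y=0 over L1,L2,L3,L4,L5,L6:
+L1 (α=2/3) → [260/3, 260/3, 302/3]
+L2 (α=1) → [172, 63, 21]
+L3 (α=1) → [55, 52, 253]
+L4 (α=1/4) → [80, 103/2, 467/2]
+L5 (α=1) → [202, 20, 168]
+L6 (α=1/8) → [1607/8, 121/4, 1193/8]
= [201, 30, 149]

(0,2) stack=L1,L2,L3,L4,L5,L6; from [0,0,0]:
after L1 α=6/7: [642/7, 264/7, 1002/7]
after L2 α=1/3: [1942/21, 722/7, 2389/21]
after L3 α=1/2: [1937/21, 1012/7, 1373/21]
after L4 α=3/4: [2012/21, 3847/28, 14225/84]
after L5 α=4/7: [4504/49, 19717/196, 37297/196]
after L6 α=3/4: [35815/196, 112621/784, 67873/784]
= [183, 144, 87]


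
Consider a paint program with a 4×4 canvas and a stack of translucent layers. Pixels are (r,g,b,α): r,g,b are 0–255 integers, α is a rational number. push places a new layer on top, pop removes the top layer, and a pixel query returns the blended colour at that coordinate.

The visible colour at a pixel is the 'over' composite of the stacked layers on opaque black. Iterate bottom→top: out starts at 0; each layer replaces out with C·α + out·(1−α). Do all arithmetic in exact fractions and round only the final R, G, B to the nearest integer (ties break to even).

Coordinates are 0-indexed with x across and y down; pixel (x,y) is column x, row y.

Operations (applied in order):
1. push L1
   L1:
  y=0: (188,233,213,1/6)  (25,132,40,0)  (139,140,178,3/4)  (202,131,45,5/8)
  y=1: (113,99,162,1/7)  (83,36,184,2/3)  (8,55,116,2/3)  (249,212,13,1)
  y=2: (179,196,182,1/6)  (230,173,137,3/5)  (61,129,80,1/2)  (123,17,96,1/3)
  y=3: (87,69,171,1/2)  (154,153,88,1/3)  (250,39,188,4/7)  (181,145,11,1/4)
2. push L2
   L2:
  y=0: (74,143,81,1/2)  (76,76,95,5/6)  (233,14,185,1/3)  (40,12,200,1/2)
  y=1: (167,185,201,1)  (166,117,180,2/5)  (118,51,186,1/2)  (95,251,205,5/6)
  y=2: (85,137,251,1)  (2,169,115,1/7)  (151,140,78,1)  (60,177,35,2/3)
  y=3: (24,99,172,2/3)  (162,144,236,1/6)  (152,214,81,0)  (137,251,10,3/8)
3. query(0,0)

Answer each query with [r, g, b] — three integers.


(0,0) stack=L1,L2; from [0,0,0]:
L1 α=1/6: [94/3, 233/6, 71/2]
L2 α=1/2: [158/3, 1091/12, 233/4]
= [53, 91, 58]


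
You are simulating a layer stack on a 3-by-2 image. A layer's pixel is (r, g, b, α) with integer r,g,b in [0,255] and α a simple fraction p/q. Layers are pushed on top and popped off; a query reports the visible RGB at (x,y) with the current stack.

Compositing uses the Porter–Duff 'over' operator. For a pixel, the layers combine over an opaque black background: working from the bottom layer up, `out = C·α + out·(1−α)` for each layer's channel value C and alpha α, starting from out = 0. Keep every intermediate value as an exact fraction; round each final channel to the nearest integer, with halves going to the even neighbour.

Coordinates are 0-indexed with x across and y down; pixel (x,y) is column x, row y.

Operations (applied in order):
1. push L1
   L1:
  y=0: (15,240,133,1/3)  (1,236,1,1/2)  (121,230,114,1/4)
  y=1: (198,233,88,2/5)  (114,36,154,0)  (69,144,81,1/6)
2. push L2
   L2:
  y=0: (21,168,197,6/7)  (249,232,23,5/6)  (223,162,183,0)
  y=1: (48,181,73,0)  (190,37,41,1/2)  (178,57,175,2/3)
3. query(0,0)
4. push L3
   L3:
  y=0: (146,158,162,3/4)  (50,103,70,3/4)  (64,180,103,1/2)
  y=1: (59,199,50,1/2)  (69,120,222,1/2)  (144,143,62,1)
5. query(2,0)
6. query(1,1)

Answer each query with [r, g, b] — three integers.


(0,0) stack=L1,L2; from [0,0,0]:
after L1 α=1/3: [5, 80, 133/3]
after L2 α=6/7: [131/7, 1088/7, 3679/21]
→ [19, 155, 175]

query (2,0) [L1,L2,L3] — begin 0,0,0
+L1 (α=1/4) → [121/4, 115/2, 57/2]
+L2 (α=0) → [121/4, 115/2, 57/2]
+L3 (α=1/2) → [377/8, 475/4, 263/4]
rounded: [47, 119, 66]

at x=1,y=1 over L1,L2,L3:
+L1 (α=0) → [0, 0, 0]
+L2 (α=1/2) → [95, 37/2, 41/2]
+L3 (α=1/2) → [82, 277/4, 485/4]
→ [82, 69, 121]


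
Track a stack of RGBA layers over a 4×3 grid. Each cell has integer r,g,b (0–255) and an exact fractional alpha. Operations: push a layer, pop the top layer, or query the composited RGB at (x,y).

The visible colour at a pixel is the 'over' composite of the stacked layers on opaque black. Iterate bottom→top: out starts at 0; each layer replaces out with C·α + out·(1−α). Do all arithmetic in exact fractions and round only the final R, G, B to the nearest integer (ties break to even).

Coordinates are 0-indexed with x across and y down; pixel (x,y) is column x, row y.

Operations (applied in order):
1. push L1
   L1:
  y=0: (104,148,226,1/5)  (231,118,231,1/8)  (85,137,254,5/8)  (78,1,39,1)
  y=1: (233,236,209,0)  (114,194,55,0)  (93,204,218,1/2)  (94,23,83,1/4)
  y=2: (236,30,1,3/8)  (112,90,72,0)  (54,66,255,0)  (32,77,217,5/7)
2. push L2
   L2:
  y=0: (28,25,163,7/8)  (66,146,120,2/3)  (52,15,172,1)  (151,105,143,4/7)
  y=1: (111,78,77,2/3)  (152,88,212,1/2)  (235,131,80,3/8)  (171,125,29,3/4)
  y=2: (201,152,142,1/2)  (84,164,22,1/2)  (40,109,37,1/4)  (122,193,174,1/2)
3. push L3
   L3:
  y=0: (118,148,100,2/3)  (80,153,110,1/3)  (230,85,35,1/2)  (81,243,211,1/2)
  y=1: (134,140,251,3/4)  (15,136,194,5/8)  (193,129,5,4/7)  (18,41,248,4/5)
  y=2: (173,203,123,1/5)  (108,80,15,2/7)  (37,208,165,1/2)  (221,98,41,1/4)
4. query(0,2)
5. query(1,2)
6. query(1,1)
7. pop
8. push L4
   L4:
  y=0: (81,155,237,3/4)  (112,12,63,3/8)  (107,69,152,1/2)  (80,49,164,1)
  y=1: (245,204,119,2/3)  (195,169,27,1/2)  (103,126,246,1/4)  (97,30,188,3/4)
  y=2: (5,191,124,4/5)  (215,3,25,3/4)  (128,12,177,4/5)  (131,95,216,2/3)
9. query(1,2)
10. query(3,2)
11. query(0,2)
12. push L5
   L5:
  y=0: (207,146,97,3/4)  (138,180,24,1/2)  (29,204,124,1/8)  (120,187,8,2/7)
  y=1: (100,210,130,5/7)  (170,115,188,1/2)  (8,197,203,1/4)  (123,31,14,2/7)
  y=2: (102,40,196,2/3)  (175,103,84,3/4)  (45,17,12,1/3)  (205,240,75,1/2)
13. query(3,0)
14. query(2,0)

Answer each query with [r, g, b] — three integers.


(0,2) stack=L1,L2,L3; from [0,0,0]:
+L1 (α=3/8) → [177/2, 45/4, 3/8]
+L2 (α=1/2) → [579/4, 653/8, 1139/16]
+L3 (α=1/5) → [752/5, 1059/10, 1631/20]
rounded: [150, 106, 82]

at x=1,y=2 over L1,L2,L3:
L1 α=0: [0, 0, 0]
L2 α=1/2: [42, 82, 11]
L3 α=2/7: [426/7, 570/7, 85/7]
rounded: [61, 81, 12]

(1,1) stack=L1,L2,L3; from [0,0,0]:
L1 α=0: [0, 0, 0]
L2 α=1/2: [76, 44, 106]
L3 α=5/8: [303/8, 203/2, 161]
→ [38, 102, 161]

query (1,2) [L1,L2,L4] — begin 0,0,0
+L1 (α=0) → [0, 0, 0]
+L2 (α=1/2) → [42, 82, 11]
+L4 (α=3/4) → [687/4, 91/4, 43/2]
= [172, 23, 22]

query (3,2) [L1,L2,L4] — begin 0,0,0
after L1 α=5/7: [160/7, 55, 155]
after L2 α=1/2: [507/7, 124, 329/2]
after L4 α=2/3: [2341/21, 314/3, 1193/6]
rounded: [111, 105, 199]

query (0,2) [L1,L2,L4] — begin 0,0,0
after L1 α=3/8: [177/2, 45/4, 3/8]
after L2 α=1/2: [579/4, 653/8, 1139/16]
after L4 α=4/5: [659/20, 1353/8, 1815/16]
= [33, 169, 113]

(3,0) stack=L1,L2,L4,L5; from [0,0,0]:
L1 α=1: [78, 1, 39]
L2 α=4/7: [838/7, 423/7, 689/7]
L4 α=1: [80, 49, 164]
L5 α=2/7: [640/7, 619/7, 836/7]
→ [91, 88, 119]

(2,0) stack=L1,L2,L4,L5; from [0,0,0]:
after L1 α=5/8: [425/8, 685/8, 635/4]
after L2 α=1: [52, 15, 172]
after L4 α=1/2: [159/2, 42, 162]
after L5 α=1/8: [1171/16, 249/4, 629/4]
→ [73, 62, 157]


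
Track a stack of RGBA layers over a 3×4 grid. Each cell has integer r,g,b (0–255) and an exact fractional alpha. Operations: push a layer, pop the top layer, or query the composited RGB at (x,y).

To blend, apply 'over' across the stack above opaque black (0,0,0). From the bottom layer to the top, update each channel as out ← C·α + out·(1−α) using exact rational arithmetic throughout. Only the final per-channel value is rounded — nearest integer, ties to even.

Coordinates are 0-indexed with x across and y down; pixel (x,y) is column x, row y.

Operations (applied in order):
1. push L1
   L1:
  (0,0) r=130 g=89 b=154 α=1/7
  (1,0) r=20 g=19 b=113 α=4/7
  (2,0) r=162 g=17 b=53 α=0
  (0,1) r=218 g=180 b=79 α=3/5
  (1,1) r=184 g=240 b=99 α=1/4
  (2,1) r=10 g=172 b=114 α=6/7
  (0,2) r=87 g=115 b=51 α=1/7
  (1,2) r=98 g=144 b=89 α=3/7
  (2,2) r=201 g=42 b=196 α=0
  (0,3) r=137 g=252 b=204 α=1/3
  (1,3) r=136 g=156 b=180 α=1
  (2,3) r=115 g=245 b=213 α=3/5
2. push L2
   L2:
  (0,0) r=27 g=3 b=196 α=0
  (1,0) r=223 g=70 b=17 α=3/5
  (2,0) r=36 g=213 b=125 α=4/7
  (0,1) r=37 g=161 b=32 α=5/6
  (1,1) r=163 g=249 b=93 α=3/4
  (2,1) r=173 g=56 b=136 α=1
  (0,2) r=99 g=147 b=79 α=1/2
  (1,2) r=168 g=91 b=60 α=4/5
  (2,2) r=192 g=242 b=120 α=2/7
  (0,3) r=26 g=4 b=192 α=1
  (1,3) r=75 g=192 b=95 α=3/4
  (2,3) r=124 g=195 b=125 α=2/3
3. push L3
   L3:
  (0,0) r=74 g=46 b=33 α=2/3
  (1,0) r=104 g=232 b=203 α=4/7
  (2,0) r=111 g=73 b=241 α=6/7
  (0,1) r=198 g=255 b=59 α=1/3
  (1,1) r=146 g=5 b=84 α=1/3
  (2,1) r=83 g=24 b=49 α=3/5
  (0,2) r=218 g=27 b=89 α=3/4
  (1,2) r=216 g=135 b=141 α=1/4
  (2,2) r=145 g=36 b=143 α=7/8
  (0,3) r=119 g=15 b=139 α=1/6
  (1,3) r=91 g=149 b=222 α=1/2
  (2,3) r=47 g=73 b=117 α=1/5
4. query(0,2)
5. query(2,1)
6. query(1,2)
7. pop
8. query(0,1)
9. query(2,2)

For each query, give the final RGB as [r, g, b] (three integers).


(0,2) stack=L1,L2,L3; from [0,0,0]:
L1 α=1/7: [87/7, 115/7, 51/7]
L2 α=1/2: [390/7, 572/7, 302/7]
L3 α=3/4: [1242/7, 1139/28, 2171/28]
→ [177, 41, 78]

(2,1) stack=L1,L2,L3; from [0,0,0]:
after L1 α=6/7: [60/7, 1032/7, 684/7]
after L2 α=1: [173, 56, 136]
after L3 α=3/5: [119, 184/5, 419/5]
→ [119, 37, 84]

(1,2) stack=L1,L2,L3; from [0,0,0]:
L1 α=3/7: [42, 432/7, 267/7]
L2 α=4/5: [714/5, 596/7, 1947/35]
L3 α=1/4: [1611/10, 2733/28, 2694/35]
rounded: [161, 98, 77]

at x=0,y=1 over L1,L2:
+L1 (α=3/5) → [654/5, 108, 237/5]
+L2 (α=5/6) → [1579/30, 913/6, 1037/30]
→ [53, 152, 35]

query (2,2) [L1,L2] — begin 0,0,0
after L1 α=0: [0, 0, 0]
after L2 α=2/7: [384/7, 484/7, 240/7]
→ [55, 69, 34]


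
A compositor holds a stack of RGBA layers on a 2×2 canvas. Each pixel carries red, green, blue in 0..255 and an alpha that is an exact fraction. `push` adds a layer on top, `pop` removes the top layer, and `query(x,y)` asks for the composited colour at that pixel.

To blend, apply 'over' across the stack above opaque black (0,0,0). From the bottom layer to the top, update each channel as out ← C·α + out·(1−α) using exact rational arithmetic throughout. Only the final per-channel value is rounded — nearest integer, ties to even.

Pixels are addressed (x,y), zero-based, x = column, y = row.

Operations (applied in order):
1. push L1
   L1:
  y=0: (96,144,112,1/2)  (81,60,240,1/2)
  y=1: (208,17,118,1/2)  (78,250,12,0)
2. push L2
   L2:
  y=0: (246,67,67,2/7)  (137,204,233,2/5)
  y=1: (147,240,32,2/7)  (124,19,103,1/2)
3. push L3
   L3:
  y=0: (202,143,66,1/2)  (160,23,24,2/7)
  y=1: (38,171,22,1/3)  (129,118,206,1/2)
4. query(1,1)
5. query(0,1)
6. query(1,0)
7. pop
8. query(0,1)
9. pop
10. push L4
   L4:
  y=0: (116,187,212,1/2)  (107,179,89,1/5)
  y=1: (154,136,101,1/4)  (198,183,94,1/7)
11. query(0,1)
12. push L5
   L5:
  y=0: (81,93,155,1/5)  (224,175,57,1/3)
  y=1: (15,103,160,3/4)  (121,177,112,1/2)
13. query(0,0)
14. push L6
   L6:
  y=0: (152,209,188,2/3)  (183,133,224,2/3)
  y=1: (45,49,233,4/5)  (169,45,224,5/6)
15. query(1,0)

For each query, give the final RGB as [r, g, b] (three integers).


(1,1) stack=L1,L2,L3; from [0,0,0]:
after L1 α=0: [0, 0, 0]
after L2 α=1/2: [62, 19/2, 103/2]
after L3 α=1/2: [191/2, 255/4, 515/4]
rounded: [96, 64, 129]

query (0,1) [L1,L2,L3] — begin 0,0,0
after L1 α=1/2: [104, 17/2, 59]
after L2 α=2/7: [814/7, 1045/14, 359/7]
after L3 α=1/3: [1894/21, 2242/21, 872/21]
→ [90, 107, 42]

(1,0) stack=L1,L2,L3; from [0,0,0]:
L1 α=1/2: [81/2, 30, 120]
L2 α=2/5: [791/10, 498/5, 826/5]
L3 α=2/7: [1431/14, 544/7, 874/7]
= [102, 78, 125]

at x=0,y=1 over L1,L2:
+L1 (α=1/2) → [104, 17/2, 59]
+L2 (α=2/7) → [814/7, 1045/14, 359/7]
→ [116, 75, 51]

query (0,1) [L1,L4] — begin 0,0,0
after L1 α=1/2: [104, 17/2, 59]
after L4 α=1/4: [233/2, 323/8, 139/2]
= [116, 40, 70]

at x=0,y=0 over L1,L4,L5:
L1 α=1/2: [48, 72, 56]
L4 α=1/2: [82, 259/2, 134]
L5 α=1/5: [409/5, 611/5, 691/5]
→ [82, 122, 138]

(1,0) stack=L1,L4,L5,L6; from [0,0,0]:
after L1 α=1/2: [81/2, 30, 120]
after L4 α=1/5: [269/5, 299/5, 569/5]
after L5 α=1/3: [1658/15, 491/5, 1423/15]
after L6 α=2/3: [7148/45, 607/5, 8143/45]
→ [159, 121, 181]


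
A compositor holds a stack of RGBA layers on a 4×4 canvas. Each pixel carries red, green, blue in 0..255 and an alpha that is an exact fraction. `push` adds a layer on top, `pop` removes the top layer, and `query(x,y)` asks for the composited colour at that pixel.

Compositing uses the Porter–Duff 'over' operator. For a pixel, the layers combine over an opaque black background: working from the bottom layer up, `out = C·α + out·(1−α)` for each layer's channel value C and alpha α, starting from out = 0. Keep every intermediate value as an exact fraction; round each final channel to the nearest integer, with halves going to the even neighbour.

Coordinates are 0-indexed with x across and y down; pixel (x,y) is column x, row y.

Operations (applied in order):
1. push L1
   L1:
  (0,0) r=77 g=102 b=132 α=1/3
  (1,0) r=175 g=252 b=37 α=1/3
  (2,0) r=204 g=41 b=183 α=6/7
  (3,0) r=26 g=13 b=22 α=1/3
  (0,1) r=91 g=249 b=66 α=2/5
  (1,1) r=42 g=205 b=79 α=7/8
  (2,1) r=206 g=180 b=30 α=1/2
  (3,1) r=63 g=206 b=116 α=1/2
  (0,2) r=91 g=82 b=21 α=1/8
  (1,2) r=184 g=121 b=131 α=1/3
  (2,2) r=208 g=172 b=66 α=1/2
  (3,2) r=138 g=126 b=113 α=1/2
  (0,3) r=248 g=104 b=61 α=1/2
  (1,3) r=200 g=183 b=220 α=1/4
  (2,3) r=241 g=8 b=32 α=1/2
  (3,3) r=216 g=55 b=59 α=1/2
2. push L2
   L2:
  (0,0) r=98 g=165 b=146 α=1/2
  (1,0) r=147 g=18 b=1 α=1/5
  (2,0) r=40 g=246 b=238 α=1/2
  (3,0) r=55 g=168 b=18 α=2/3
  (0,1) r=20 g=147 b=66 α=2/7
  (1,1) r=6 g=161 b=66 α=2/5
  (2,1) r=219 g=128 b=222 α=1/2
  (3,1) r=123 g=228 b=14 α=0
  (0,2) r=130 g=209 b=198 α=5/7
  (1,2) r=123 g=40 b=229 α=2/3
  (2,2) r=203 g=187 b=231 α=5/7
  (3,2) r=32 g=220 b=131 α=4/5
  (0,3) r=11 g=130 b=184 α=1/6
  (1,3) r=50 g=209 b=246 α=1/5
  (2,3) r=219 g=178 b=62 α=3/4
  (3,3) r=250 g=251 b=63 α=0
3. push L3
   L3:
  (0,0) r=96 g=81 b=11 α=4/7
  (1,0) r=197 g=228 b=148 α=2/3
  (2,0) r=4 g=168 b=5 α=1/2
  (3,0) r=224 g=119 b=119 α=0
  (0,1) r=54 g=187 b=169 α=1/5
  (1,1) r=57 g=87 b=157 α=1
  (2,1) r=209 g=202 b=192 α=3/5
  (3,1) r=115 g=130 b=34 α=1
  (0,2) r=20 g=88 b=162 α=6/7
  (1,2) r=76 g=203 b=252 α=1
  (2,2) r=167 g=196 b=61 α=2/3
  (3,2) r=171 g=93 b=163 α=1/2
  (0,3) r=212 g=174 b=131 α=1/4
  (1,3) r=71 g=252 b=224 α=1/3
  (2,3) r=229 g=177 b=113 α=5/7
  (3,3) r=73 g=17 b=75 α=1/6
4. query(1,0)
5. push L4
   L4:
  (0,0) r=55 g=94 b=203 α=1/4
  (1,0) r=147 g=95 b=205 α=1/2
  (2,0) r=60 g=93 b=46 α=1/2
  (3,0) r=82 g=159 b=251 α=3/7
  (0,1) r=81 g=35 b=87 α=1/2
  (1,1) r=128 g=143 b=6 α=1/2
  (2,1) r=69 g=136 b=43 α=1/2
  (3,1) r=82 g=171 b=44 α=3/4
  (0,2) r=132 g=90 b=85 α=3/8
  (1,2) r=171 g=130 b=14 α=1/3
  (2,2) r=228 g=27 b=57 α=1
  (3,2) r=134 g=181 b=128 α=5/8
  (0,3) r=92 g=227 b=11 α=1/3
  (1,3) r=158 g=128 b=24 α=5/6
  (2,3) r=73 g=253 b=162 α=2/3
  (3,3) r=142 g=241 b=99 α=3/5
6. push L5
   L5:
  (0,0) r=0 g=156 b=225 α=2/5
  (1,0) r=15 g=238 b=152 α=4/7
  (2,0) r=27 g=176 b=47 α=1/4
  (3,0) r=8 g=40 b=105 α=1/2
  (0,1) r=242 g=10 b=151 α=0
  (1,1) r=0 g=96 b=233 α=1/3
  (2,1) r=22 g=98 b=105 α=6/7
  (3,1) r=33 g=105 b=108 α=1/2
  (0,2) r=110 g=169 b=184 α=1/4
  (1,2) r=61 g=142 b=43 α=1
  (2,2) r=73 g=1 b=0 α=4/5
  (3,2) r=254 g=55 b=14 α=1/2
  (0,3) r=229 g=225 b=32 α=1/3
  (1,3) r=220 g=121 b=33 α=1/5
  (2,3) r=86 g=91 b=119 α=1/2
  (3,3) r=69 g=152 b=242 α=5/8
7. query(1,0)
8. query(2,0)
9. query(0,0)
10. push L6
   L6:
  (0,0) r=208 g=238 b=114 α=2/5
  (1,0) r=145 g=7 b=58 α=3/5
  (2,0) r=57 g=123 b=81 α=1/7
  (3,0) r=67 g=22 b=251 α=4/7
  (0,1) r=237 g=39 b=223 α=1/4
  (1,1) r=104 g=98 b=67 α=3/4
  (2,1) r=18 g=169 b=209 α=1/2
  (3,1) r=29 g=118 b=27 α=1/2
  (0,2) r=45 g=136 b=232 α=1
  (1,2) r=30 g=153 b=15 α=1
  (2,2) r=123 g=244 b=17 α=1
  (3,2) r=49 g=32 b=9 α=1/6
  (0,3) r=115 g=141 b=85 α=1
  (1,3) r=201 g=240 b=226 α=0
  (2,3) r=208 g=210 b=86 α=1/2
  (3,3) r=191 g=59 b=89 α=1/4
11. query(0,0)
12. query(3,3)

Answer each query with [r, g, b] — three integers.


at x=1,y=0 over L1,L2,L3:
L1 α=1/3: [175/3, 84, 37/3]
L2 α=1/5: [1141/15, 354/5, 151/15]
L3 α=2/3: [7051/45, 878/5, 4591/45]
→ [157, 176, 102]

(1,0) stack=L1,L2,L3,L4,L5; from [0,0,0]:
+L1 (α=1/3) → [175/3, 84, 37/3]
+L2 (α=1/5) → [1141/15, 354/5, 151/15]
+L3 (α=2/3) → [7051/45, 878/5, 4591/45]
+L4 (α=1/2) → [6833/45, 1353/10, 6908/45]
+L5 (α=4/7) → [7733/105, 13579/70, 16028/105]
rounded: [74, 194, 153]

at x=2,y=0 over L1,L2,L3,L4,L5:
after L1 α=6/7: [1224/7, 246/7, 1098/7]
after L2 α=1/2: [752/7, 984/7, 1382/7]
after L3 α=1/2: [390/7, 1080/7, 1417/14]
after L4 α=1/2: [405/7, 1731/14, 2061/28]
after L5 α=1/4: [351/7, 7657/56, 7499/112]
rounded: [50, 137, 67]

(0,0) stack=L1,L2,L3,L4,L5; from [0,0,0]:
after L1 α=1/3: [77/3, 34, 44]
after L2 α=1/2: [371/6, 199/2, 95]
after L3 α=4/7: [1139/14, 1245/14, 47]
after L4 α=1/4: [4187/56, 5051/56, 86]
after L5 α=2/5: [12561/280, 6525/56, 708/5]
rounded: [45, 117, 142]

at x=0,y=0 over L1,L2,L3,L4,L5,L6:
+L1 (α=1/3) → [77/3, 34, 44]
+L2 (α=1/2) → [371/6, 199/2, 95]
+L3 (α=4/7) → [1139/14, 1245/14, 47]
+L4 (α=1/4) → [4187/56, 5051/56, 86]
+L5 (α=2/5) → [12561/280, 6525/56, 708/5]
+L6 (α=2/5) → [154163/1400, 46231/280, 3264/25]
→ [110, 165, 131]

query (3,3) [L1,L2,L3,L4,L5,L6] — begin 0,0,0
L1 α=1/2: [108, 55/2, 59/2]
L2 α=0: [108, 55/2, 59/2]
L3 α=1/6: [613/6, 103/4, 445/12]
L4 α=3/5: [1891/15, 1549/10, 2227/30]
L5 α=5/8: [452/5, 12247/80, 14327/80]
L6 α=1/4: [2311/20, 41461/320, 50101/320]
→ [116, 130, 157]


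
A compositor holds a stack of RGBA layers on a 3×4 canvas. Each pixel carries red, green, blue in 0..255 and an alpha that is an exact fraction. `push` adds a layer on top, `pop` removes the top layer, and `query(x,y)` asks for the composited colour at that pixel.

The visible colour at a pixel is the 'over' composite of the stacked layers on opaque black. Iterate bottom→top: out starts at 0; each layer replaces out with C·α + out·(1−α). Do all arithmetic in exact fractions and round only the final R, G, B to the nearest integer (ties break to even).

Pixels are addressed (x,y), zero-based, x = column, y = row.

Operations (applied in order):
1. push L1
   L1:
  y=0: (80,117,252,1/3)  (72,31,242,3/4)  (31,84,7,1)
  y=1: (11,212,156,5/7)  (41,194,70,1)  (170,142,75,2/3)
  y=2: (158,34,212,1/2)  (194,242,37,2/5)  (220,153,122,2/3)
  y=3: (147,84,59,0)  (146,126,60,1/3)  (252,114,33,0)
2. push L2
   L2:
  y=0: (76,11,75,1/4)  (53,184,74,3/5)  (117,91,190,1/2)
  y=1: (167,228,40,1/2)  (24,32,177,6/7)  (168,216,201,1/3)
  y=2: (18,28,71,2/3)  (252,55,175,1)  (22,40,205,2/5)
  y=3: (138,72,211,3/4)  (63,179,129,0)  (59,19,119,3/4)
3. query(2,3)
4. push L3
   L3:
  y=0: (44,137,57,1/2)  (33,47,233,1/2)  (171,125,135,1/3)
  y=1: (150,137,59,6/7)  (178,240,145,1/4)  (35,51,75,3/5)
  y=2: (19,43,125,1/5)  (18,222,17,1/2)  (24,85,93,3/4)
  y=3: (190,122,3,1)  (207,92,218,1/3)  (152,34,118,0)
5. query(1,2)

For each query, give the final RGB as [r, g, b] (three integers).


query (2,3) [L1,L2] — begin 0,0,0
after L1 α=0: [0, 0, 0]
after L2 α=3/4: [177/4, 57/4, 357/4]
= [44, 14, 89]

query (1,2) [L1,L2,L3] — begin 0,0,0
after L1 α=2/5: [388/5, 484/5, 74/5]
after L2 α=1: [252, 55, 175]
after L3 α=1/2: [135, 277/2, 96]
rounded: [135, 138, 96]


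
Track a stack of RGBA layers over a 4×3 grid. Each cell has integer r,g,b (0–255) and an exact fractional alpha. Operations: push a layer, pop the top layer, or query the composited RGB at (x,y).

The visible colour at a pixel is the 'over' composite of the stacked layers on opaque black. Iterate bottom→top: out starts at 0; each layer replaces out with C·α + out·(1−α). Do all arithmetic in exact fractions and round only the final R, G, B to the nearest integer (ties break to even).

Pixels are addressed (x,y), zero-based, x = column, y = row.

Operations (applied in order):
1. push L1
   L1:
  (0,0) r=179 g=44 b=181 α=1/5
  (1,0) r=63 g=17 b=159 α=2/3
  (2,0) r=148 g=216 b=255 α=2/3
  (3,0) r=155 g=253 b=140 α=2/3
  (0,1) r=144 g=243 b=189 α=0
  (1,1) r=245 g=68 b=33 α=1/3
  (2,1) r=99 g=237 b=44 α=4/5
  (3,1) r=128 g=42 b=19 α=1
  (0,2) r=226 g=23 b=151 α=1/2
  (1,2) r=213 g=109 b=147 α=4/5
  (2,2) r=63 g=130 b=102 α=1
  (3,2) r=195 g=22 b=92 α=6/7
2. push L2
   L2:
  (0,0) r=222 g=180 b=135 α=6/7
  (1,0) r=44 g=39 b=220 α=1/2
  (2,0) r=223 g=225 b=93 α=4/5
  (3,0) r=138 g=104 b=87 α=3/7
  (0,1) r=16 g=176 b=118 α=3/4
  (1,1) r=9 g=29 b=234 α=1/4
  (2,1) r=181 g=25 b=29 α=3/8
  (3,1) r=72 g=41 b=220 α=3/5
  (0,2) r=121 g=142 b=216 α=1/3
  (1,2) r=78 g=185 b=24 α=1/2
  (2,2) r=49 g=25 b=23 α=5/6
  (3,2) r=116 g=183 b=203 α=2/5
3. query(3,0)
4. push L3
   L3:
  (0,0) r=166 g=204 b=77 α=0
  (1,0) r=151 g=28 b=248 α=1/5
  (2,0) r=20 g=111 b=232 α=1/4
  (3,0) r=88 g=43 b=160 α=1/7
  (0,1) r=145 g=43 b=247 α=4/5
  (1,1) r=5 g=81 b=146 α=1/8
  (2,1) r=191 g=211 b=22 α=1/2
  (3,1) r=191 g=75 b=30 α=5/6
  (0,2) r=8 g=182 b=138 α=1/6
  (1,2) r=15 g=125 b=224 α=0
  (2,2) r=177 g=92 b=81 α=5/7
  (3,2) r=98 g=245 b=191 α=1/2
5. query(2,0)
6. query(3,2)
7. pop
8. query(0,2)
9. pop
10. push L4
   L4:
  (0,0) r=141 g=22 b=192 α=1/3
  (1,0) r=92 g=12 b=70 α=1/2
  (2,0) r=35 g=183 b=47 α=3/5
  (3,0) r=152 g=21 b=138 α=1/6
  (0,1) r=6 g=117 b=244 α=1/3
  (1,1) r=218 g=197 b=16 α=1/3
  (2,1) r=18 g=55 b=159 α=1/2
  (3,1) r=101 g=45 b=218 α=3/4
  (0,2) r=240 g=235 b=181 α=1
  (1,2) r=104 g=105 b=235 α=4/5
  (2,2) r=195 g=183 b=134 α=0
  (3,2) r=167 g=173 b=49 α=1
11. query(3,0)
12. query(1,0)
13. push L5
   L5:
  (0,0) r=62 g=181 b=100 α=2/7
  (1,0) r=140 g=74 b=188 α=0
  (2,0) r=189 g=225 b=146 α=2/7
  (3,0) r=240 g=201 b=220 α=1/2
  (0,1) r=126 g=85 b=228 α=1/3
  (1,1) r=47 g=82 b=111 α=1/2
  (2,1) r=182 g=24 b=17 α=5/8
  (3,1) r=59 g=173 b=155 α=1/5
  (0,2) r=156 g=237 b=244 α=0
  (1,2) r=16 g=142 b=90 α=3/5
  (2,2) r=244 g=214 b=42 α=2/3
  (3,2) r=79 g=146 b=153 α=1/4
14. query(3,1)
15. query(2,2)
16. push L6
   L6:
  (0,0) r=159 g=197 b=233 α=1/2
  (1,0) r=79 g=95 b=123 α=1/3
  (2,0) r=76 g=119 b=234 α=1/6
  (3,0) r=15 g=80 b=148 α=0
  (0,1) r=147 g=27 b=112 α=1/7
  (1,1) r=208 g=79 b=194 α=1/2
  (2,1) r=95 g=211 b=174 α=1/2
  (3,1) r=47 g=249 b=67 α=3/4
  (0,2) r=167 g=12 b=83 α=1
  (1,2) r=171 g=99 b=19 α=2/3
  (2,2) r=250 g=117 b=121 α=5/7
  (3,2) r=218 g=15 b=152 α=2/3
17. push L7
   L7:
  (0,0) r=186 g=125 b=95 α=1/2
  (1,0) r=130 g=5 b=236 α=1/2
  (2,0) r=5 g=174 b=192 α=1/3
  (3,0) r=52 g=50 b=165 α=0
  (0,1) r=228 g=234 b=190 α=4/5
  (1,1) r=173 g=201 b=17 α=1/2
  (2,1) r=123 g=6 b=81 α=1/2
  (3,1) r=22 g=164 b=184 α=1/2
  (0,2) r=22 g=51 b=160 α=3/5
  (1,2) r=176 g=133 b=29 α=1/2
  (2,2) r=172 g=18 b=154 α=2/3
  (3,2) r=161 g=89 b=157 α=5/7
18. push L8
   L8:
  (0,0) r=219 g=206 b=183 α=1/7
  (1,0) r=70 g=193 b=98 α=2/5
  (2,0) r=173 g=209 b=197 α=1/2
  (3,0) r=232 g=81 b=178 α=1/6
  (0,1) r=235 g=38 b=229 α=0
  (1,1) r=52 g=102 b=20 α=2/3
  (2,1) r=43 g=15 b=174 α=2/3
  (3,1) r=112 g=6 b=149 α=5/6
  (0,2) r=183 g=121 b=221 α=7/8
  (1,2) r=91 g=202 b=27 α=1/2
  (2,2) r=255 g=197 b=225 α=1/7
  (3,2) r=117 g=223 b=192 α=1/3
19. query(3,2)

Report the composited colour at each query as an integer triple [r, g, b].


at x=3,y=0 over L1,L2:
after L1 α=2/3: [310/3, 506/3, 280/3]
after L2 α=3/7: [2482/21, 2960/21, 1903/21]
rounded: [118, 141, 91]

query (2,0) [L1,L2,L3] — begin 0,0,0
+L1 (α=2/3) → [296/3, 144, 170]
+L2 (α=4/5) → [2972/15, 1044/5, 542/5]
+L3 (α=1/4) → [768/5, 3687/20, 1393/10]
→ [154, 184, 139]

(3,2) stack=L1,L2,L3; from [0,0,0]:
L1 α=6/7: [1170/7, 132/7, 552/7]
L2 α=2/5: [5134/35, 2958/35, 4498/35]
L3 α=1/2: [4282/35, 11533/70, 11183/70]
→ [122, 165, 160]

(0,2) stack=L1,L2; from [0,0,0]:
L1 α=1/2: [113, 23/2, 151/2]
L2 α=1/3: [347/3, 55, 367/3]
= [116, 55, 122]

(3,0) stack=L1,L4; from [0,0,0]:
L1 α=2/3: [310/3, 506/3, 280/3]
L4 α=1/6: [1003/9, 2593/18, 907/9]
→ [111, 144, 101]

query (1,0) [L1,L4] — begin 0,0,0
after L1 α=2/3: [42, 34/3, 106]
after L4 α=1/2: [67, 35/3, 88]
= [67, 12, 88]

(3,1) stack=L1,L4,L5; from [0,0,0]:
after L1 α=1: [128, 42, 19]
after L4 α=3/4: [431/4, 177/4, 673/4]
after L5 α=1/5: [98, 70, 828/5]
→ [98, 70, 166]

query (2,2) [L1,L4,L5] — begin 0,0,0
L1 α=1: [63, 130, 102]
L4 α=0: [63, 130, 102]
L5 α=2/3: [551/3, 186, 62]
→ [184, 186, 62]

(3,2) stack=L1,L4,L5,L6,L7,L8; from [0,0,0]:
L1 α=6/7: [1170/7, 132/7, 552/7]
L4 α=1: [167, 173, 49]
L5 α=1/4: [145, 665/4, 75]
L6 α=2/3: [581/3, 785/12, 379/3]
L7 α=5/7: [511/3, 3455/42, 3113/21]
L8 α=1/3: [1373/9, 8138/63, 10258/63]
= [153, 129, 163]
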